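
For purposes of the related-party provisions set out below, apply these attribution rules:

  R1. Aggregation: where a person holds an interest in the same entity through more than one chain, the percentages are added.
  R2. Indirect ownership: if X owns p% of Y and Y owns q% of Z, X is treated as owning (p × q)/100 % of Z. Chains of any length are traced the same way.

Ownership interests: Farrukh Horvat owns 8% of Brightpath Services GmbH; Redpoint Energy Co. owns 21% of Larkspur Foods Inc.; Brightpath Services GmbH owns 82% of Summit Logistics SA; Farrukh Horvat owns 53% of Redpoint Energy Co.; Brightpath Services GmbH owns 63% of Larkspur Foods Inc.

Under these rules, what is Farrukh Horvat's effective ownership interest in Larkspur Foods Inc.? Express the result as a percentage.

Chain via Redpoint Energy Co. (R2): 53% × 21% = 11.13% of Larkspur Foods Inc.
Chain via Brightpath Services GmbH (R2): 8% × 63% = 5.04% of Larkspur Foods Inc.
Aggregating (R1): 11.13% + 5.04% = 16.17%.

16.17%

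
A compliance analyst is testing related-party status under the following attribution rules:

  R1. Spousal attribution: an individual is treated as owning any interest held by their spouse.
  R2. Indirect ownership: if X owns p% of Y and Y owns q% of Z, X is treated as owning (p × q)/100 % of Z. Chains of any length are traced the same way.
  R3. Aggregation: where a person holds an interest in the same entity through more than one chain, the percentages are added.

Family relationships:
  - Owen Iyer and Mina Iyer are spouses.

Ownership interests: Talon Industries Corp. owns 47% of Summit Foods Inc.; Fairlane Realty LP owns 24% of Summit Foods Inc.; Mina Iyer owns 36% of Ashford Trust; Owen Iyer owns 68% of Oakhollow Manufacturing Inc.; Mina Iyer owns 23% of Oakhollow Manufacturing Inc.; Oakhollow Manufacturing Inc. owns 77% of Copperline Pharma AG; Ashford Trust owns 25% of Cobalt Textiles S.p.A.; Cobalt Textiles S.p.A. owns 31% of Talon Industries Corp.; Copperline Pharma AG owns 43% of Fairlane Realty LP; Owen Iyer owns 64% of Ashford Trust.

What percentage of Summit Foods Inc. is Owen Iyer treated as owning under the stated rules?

By spousal attribution (R1), Owen Iyer is treated as also owning Mina Iyer's interest in Oakhollow Manufacturing Inc, giving 68% + 23% = 91%.
By spousal attribution (R1), Owen Iyer is treated as also owning Mina Iyer's interest in Ashford Trust, giving 64% + 36% = 100%.
Chain via Oakhollow Manufacturing Inc. → Copperline Pharma AG → Fairlane Realty LP (R2): 91% × 77% × 43% × 24% = 7.231224% of Summit Foods Inc.
Chain via Ashford Trust → Cobalt Textiles S.p.A. → Talon Industries Corp. (R2): 100% × 25% × 31% × 47% = 3.6425% of Summit Foods Inc.
Aggregating (R3): 7.231224% + 3.6425% = 10.873724%.

10.873724%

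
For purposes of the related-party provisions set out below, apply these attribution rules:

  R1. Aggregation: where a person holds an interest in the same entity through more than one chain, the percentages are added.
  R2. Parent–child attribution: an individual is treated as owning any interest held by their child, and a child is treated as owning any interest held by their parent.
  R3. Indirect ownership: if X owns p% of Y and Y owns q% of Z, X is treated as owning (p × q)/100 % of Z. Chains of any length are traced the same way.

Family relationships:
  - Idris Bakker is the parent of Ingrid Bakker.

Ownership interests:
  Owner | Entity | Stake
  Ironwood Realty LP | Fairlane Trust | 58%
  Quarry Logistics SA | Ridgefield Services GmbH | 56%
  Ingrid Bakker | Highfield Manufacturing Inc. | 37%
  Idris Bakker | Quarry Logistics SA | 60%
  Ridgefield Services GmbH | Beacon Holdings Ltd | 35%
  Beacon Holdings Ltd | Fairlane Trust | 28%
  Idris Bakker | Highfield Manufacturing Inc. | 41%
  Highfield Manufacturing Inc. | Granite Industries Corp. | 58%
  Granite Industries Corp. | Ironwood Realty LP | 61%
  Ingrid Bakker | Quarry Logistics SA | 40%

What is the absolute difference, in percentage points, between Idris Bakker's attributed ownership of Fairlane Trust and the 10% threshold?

11.493912

By parent–child attribution (R2), Idris Bakker is treated as also owning Ingrid Bakker's interest in Highfield Manufacturing Inc, giving 41% + 37% = 78%.
By parent–child attribution (R2), Idris Bakker is treated as also owning Ingrid Bakker's interest in Quarry Logistics SA, giving 60% + 40% = 100%.
Chain via Highfield Manufacturing Inc. → Granite Industries Corp. → Ironwood Realty LP (R3): 78% × 58% × 61% × 58% = 16.005912% of Fairlane Trust.
Chain via Quarry Logistics SA → Ridgefield Services GmbH → Beacon Holdings Ltd (R3): 100% × 56% × 35% × 28% = 5.488% of Fairlane Trust.
Aggregating (R1): 16.005912% + 5.488% = 21.493912%.
21.493912% exceeds the 10% threshold by 11.493912 percentage points.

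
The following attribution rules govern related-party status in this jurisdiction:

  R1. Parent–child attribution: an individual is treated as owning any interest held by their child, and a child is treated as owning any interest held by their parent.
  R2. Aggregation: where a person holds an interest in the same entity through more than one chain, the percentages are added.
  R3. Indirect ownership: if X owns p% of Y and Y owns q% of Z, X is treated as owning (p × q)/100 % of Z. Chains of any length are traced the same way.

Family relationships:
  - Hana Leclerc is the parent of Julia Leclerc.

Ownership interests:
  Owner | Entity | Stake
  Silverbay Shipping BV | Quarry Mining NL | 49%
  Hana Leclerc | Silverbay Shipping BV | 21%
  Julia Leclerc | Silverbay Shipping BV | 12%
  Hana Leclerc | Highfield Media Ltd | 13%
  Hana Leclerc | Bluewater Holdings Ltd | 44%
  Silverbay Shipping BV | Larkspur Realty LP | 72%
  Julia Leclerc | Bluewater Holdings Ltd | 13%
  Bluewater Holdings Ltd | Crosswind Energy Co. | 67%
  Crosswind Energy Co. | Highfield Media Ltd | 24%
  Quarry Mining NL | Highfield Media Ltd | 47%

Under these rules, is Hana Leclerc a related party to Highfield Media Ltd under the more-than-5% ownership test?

By parent–child attribution (R1), Hana Leclerc is treated as also owning Julia Leclerc's interest in Silverbay Shipping BV, giving 21% + 12% = 33%.
By parent–child attribution (R1), Hana Leclerc is treated as also owning Julia Leclerc's interest in Bluewater Holdings Ltd, giving 44% + 13% = 57%.
Chain via Silverbay Shipping BV → Quarry Mining NL (R3): 33% × 49% × 47% = 7.5999% of Highfield Media Ltd.
Chain via Bluewater Holdings Ltd → Crosswind Energy Co. (R3): 57% × 67% × 24% = 9.1656% of Highfield Media Ltd.
Direct interest in Highfield Media Ltd: 13%.
Aggregating (R2): 7.5999% + 9.1656% + 13% = 29.7655%.
29.7655% exceeds the 5% threshold, so Hana is a related party to Highfield Media Ltd.

Yes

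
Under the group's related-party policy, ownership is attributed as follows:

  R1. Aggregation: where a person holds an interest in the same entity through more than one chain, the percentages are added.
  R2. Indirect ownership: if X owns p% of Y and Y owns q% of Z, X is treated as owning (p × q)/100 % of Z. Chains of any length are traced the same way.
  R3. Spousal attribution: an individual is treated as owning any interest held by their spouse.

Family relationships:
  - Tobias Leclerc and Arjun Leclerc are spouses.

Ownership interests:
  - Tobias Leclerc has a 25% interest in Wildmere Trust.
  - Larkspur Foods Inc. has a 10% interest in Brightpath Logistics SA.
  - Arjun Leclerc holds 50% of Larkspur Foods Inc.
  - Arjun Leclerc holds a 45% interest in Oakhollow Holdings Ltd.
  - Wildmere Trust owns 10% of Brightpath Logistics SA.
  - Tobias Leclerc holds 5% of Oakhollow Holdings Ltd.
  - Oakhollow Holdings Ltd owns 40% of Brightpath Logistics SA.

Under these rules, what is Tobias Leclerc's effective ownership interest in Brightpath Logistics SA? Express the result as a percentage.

27.5%

By spousal attribution (R3), Tobias Leclerc is treated as also owning Arjun Leclerc's interest in Oakhollow Holdings Ltd, giving 5% + 45% = 50%.
By spousal attribution (R3), Tobias Leclerc is treated as owning Arjun Leclerc's 50% interest in Larkspur Foods Inc.
Chain via Oakhollow Holdings Ltd (R2): 50% × 40% = 20% of Brightpath Logistics SA.
Chain via Wildmere Trust (R2): 25% × 10% = 2.5% of Brightpath Logistics SA.
Chain via Larkspur Foods Inc. (R2): 50% × 10% = 5% of Brightpath Logistics SA.
Aggregating (R1): 20% + 2.5% + 5% = 27.5%.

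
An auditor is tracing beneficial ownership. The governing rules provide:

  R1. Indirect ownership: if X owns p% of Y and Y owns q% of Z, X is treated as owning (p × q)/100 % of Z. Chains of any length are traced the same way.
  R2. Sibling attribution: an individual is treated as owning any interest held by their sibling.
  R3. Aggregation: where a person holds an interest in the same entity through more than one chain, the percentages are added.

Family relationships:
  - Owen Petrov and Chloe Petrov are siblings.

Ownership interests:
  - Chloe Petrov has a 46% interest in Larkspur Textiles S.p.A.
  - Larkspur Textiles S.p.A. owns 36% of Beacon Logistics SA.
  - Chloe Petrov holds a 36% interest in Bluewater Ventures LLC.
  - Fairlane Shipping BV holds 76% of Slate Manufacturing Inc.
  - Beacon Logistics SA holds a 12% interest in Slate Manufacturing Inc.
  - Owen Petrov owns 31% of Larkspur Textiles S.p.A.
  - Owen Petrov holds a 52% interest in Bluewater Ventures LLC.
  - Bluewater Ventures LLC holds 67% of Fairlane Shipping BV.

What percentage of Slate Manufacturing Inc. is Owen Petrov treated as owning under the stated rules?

By sibling attribution (R2), Owen Petrov is treated as also owning Chloe Petrov's interest in Larkspur Textiles S.p.A, giving 31% + 46% = 77%.
By sibling attribution (R2), Owen Petrov is treated as also owning Chloe Petrov's interest in Bluewater Ventures LLC, giving 52% + 36% = 88%.
Chain via Larkspur Textiles S.p.A. → Beacon Logistics SA (R1): 77% × 36% × 12% = 3.3264% of Slate Manufacturing Inc.
Chain via Bluewater Ventures LLC → Fairlane Shipping BV (R1): 88% × 67% × 76% = 44.8096% of Slate Manufacturing Inc.
Aggregating (R3): 3.3264% + 44.8096% = 48.136%.

48.136%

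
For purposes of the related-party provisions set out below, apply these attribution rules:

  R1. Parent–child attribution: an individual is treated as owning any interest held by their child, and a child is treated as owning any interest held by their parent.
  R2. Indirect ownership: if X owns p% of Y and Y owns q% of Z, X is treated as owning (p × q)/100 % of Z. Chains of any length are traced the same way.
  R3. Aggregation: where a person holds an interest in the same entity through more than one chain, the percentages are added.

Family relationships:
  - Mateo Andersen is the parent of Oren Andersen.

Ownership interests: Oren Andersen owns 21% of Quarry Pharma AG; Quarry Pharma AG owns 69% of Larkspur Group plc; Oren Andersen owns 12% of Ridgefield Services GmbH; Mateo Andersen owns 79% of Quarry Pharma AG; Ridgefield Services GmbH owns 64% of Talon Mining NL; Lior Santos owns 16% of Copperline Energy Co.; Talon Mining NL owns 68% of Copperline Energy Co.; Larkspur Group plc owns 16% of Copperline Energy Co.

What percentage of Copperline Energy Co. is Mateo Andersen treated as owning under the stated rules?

By parent–child attribution (R1), Mateo Andersen is treated as also owning Oren Andersen's interest in Quarry Pharma AG, giving 79% + 21% = 100%.
By parent–child attribution (R1), Mateo Andersen is treated as owning Oren Andersen's 12% interest in Ridgefield Services GmbH.
Chain via Quarry Pharma AG → Larkspur Group plc (R2): 100% × 69% × 16% = 11.04% of Copperline Energy Co.
Chain via Ridgefield Services GmbH → Talon Mining NL (R2): 12% × 64% × 68% = 5.2224% of Copperline Energy Co.
Aggregating (R3): 11.04% + 5.2224% = 16.2624%.

16.2624%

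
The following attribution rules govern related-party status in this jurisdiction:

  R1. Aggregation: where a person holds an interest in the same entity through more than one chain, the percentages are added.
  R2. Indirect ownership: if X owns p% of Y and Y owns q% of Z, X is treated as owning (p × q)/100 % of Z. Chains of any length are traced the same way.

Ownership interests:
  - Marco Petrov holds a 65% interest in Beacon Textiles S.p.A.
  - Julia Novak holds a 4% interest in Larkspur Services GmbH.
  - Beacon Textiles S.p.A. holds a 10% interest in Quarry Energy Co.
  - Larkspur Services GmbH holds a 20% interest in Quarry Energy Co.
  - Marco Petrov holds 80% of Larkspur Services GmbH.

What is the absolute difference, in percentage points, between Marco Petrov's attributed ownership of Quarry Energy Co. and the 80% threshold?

Chain via Beacon Textiles S.p.A. (R2): 65% × 10% = 6.5% of Quarry Energy Co.
Chain via Larkspur Services GmbH (R2): 80% × 20% = 16% of Quarry Energy Co.
Aggregating (R1): 6.5% + 16% = 22.5%.
22.5% falls short of the 80% threshold by 57.5 percentage points.

57.5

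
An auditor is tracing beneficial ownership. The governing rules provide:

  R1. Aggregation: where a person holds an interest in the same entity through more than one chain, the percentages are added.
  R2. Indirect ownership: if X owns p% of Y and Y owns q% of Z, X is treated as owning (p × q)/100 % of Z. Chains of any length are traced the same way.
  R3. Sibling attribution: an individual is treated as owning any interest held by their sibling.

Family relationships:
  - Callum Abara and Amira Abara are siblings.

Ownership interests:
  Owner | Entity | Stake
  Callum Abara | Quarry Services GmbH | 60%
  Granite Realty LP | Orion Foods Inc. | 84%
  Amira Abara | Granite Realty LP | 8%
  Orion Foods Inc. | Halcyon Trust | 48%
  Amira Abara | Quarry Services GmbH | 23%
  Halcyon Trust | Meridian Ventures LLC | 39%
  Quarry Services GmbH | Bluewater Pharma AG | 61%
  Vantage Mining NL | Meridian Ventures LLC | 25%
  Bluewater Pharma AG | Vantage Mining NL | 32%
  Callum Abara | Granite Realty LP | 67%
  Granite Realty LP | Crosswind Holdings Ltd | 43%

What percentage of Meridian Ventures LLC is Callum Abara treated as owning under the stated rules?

15.844%

By sibling attribution (R3), Callum Abara is treated as also owning Amira Abara's interest in Granite Realty LP, giving 67% + 8% = 75%.
By sibling attribution (R3), Callum Abara is treated as also owning Amira Abara's interest in Quarry Services GmbH, giving 60% + 23% = 83%.
Chain via Granite Realty LP → Orion Foods Inc. → Halcyon Trust (R2): 75% × 84% × 48% × 39% = 11.7936% of Meridian Ventures LLC.
Chain via Quarry Services GmbH → Bluewater Pharma AG → Vantage Mining NL (R2): 83% × 61% × 32% × 25% = 4.0504% of Meridian Ventures LLC.
Aggregating (R1): 11.7936% + 4.0504% = 15.844%.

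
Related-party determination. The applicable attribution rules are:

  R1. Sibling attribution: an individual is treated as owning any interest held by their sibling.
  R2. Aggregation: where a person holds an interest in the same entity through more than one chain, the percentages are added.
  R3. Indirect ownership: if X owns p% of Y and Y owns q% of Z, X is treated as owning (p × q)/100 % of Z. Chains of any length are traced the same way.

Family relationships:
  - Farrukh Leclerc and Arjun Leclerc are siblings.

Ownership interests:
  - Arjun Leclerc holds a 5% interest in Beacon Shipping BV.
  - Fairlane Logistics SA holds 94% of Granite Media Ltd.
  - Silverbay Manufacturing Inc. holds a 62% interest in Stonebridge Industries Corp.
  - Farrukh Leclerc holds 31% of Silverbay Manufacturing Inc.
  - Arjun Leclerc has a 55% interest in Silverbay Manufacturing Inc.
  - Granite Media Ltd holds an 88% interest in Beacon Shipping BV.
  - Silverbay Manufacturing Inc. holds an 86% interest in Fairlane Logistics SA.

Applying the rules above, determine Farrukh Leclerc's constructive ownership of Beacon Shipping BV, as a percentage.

By sibling attribution (R1), Farrukh Leclerc is treated as also owning Arjun Leclerc's interest in Silverbay Manufacturing Inc, giving 31% + 55% = 86%.
By sibling attribution (R1), Farrukh Leclerc is treated as owning Arjun Leclerc's 5% interest in Beacon Shipping BV.
Chain via Silverbay Manufacturing Inc. → Fairlane Logistics SA → Granite Media Ltd (R3): 86% × 86% × 94% × 88% = 61.179712% of Beacon Shipping BV.
Direct interest in Beacon Shipping BV: 5%.
Aggregating (R2): 61.179712% + 5% = 66.179712%.

66.179712%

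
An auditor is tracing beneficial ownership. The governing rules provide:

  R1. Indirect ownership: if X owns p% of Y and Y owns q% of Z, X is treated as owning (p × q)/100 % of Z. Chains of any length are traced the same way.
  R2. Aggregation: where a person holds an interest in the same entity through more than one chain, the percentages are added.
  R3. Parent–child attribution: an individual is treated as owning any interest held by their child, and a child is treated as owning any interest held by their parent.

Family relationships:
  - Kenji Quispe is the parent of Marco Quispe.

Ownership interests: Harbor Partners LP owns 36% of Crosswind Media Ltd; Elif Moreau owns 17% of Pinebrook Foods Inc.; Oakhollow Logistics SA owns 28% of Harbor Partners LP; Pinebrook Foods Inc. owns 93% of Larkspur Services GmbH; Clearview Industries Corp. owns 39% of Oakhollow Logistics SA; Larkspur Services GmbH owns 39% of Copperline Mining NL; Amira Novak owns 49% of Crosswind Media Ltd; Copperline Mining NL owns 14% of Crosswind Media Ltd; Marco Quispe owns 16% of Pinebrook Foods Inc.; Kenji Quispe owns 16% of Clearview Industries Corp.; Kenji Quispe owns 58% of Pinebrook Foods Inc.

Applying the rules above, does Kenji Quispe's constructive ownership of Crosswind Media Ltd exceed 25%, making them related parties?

No

By parent–child attribution (R3), Kenji Quispe is treated as also owning Marco Quispe's interest in Pinebrook Foods Inc, giving 58% + 16% = 74%.
Chain via Pinebrook Foods Inc. → Larkspur Services GmbH → Copperline Mining NL (R1): 74% × 93% × 39% × 14% = 3.757572% of Crosswind Media Ltd.
Chain via Clearview Industries Corp. → Oakhollow Logistics SA → Harbor Partners LP (R1): 16% × 39% × 28% × 36% = 0.628992% of Crosswind Media Ltd.
Aggregating (R2): 3.757572% + 0.628992% = 4.386564%.
4.386564% does not exceed the 25% threshold, so Kenji is not a related party to Crosswind Media Ltd.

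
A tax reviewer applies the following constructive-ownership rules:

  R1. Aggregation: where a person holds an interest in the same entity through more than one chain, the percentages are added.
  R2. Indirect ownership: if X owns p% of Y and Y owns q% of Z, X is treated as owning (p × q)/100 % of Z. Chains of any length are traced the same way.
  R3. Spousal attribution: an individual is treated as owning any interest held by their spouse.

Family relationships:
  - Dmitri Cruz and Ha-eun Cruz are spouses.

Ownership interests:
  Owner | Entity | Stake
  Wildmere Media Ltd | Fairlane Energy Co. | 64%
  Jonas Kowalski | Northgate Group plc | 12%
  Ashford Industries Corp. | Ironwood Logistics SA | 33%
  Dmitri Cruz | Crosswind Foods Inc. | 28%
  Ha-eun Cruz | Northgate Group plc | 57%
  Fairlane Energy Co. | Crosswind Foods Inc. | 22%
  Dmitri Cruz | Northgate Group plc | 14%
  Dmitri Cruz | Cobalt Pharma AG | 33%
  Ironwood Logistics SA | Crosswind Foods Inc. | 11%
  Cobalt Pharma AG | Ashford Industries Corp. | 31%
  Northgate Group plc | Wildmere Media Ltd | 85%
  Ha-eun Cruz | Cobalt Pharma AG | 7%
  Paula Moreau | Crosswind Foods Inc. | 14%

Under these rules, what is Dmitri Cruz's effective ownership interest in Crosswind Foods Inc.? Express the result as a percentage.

36.9474%

By spousal attribution (R3), Dmitri Cruz is treated as also owning Ha-eun Cruz's interest in Northgate Group plc, giving 14% + 57% = 71%.
By spousal attribution (R3), Dmitri Cruz is treated as also owning Ha-eun Cruz's interest in Cobalt Pharma AG, giving 33% + 7% = 40%.
Chain via Northgate Group plc → Wildmere Media Ltd → Fairlane Energy Co. (R2): 71% × 85% × 64% × 22% = 8.49728% of Crosswind Foods Inc.
Chain via Cobalt Pharma AG → Ashford Industries Corp. → Ironwood Logistics SA (R2): 40% × 31% × 33% × 11% = 0.45012% of Crosswind Foods Inc.
Direct interest in Crosswind Foods Inc: 28%.
Aggregating (R1): 8.49728% + 0.45012% + 28% = 36.9474%.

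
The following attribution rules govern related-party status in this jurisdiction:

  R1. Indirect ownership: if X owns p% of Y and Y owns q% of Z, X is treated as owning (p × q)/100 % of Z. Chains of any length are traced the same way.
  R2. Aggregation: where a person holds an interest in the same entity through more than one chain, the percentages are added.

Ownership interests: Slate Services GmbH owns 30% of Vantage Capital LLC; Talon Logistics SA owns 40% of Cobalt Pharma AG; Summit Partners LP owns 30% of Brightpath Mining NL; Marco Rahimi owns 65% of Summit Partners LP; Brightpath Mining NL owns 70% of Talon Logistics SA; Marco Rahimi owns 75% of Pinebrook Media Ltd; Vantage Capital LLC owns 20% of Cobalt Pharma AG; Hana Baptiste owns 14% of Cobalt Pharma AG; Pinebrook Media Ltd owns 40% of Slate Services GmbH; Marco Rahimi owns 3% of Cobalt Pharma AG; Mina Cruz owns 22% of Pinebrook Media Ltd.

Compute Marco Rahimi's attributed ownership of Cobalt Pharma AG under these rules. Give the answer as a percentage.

10.26%

Chain via Pinebrook Media Ltd → Slate Services GmbH → Vantage Capital LLC (R1): 75% × 40% × 30% × 20% = 1.8% of Cobalt Pharma AG.
Chain via Summit Partners LP → Brightpath Mining NL → Talon Logistics SA (R1): 65% × 30% × 70% × 40% = 5.46% of Cobalt Pharma AG.
Direct interest in Cobalt Pharma AG: 3%.
Aggregating (R2): 1.8% + 5.46% + 3% = 10.26%.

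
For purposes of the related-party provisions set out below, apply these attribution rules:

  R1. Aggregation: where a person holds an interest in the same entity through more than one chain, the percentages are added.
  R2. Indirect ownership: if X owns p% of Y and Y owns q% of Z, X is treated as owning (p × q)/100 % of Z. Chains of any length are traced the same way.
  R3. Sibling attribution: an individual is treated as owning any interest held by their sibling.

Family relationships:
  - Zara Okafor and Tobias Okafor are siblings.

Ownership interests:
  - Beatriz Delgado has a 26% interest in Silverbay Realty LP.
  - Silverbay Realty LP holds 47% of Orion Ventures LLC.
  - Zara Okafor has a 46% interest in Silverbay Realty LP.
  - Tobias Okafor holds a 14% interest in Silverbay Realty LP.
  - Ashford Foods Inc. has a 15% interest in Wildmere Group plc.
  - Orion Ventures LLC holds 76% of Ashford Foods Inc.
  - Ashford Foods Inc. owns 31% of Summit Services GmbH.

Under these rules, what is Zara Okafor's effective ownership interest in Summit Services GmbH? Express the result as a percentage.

6.64392%

By sibling attribution (R3), Zara Okafor is treated as also owning Tobias Okafor's interest in Silverbay Realty LP, giving 46% + 14% = 60%.
Chain via Silverbay Realty LP → Orion Ventures LLC → Ashford Foods Inc. (R2): 60% × 47% × 76% × 31% = 6.64392% of Summit Services GmbH.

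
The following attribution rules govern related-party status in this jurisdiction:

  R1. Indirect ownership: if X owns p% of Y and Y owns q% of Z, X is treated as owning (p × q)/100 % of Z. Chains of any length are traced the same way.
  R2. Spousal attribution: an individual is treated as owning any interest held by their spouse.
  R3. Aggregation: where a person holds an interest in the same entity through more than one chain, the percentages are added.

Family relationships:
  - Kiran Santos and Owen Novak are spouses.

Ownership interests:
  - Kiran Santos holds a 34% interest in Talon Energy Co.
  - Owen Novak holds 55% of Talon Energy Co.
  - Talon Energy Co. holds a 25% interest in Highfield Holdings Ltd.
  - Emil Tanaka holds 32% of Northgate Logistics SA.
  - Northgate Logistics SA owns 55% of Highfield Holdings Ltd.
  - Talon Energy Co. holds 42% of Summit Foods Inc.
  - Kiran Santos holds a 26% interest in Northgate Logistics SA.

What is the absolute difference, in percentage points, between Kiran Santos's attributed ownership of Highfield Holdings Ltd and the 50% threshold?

13.45

By spousal attribution (R2), Kiran Santos is treated as also owning Owen Novak's interest in Talon Energy Co, giving 34% + 55% = 89%.
Chain via Talon Energy Co. (R1): 89% × 25% = 22.25% of Highfield Holdings Ltd.
Chain via Northgate Logistics SA (R1): 26% × 55% = 14.3% of Highfield Holdings Ltd.
Aggregating (R3): 22.25% + 14.3% = 36.55%.
36.55% falls short of the 50% threshold by 13.45 percentage points.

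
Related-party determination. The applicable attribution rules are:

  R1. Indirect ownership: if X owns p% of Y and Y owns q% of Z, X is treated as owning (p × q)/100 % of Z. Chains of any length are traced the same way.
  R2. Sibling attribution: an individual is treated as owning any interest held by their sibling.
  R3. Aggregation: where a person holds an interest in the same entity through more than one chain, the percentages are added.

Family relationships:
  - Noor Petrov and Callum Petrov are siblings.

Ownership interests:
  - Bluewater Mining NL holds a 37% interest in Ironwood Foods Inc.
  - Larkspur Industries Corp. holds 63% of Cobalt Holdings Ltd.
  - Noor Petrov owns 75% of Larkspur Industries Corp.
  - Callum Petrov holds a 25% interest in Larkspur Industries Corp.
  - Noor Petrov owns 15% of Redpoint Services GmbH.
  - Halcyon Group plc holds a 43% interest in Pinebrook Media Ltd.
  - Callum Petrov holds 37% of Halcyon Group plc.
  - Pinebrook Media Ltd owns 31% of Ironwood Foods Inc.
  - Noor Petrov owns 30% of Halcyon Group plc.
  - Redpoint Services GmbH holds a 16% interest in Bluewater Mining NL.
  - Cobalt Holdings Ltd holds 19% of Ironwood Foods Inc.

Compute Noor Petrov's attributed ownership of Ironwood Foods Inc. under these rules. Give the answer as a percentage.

21.7891%

By sibling attribution (R2), Noor Petrov is treated as also owning Callum Petrov's interest in Halcyon Group plc, giving 30% + 37% = 67%.
By sibling attribution (R2), Noor Petrov is treated as also owning Callum Petrov's interest in Larkspur Industries Corp, giving 75% + 25% = 100%.
Chain via Redpoint Services GmbH → Bluewater Mining NL (R1): 15% × 16% × 37% = 0.888% of Ironwood Foods Inc.
Chain via Halcyon Group plc → Pinebrook Media Ltd (R1): 67% × 43% × 31% = 8.9311% of Ironwood Foods Inc.
Chain via Larkspur Industries Corp. → Cobalt Holdings Ltd (R1): 100% × 63% × 19% = 11.97% of Ironwood Foods Inc.
Aggregating (R3): 0.888% + 8.9311% + 11.97% = 21.7891%.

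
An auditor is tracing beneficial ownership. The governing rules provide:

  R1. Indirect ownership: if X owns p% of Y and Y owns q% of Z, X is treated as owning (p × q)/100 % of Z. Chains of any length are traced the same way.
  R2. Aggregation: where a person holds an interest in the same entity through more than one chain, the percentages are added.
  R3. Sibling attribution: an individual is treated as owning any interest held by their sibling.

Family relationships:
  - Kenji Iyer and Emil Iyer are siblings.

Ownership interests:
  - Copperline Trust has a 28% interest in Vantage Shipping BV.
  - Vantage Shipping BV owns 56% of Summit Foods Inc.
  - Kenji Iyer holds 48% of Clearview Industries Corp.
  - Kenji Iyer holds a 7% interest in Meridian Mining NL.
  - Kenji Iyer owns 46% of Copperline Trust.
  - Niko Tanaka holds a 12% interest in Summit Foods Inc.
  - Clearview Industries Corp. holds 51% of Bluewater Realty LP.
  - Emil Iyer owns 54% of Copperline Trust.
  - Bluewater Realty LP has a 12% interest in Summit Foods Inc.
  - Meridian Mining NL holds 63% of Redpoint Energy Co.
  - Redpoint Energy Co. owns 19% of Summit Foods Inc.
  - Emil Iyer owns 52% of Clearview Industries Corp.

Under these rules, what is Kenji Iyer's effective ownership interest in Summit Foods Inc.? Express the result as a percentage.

By sibling attribution (R3), Kenji Iyer is treated as also owning Emil Iyer's interest in Copperline Trust, giving 46% + 54% = 100%.
By sibling attribution (R3), Kenji Iyer is treated as also owning Emil Iyer's interest in Clearview Industries Corp, giving 48% + 52% = 100%.
Chain via Meridian Mining NL → Redpoint Energy Co. (R1): 7% × 63% × 19% = 0.8379% of Summit Foods Inc.
Chain via Copperline Trust → Vantage Shipping BV (R1): 100% × 28% × 56% = 15.68% of Summit Foods Inc.
Chain via Clearview Industries Corp. → Bluewater Realty LP (R1): 100% × 51% × 12% = 6.12% of Summit Foods Inc.
Aggregating (R2): 0.8379% + 15.68% + 6.12% = 22.6379%.

22.6379%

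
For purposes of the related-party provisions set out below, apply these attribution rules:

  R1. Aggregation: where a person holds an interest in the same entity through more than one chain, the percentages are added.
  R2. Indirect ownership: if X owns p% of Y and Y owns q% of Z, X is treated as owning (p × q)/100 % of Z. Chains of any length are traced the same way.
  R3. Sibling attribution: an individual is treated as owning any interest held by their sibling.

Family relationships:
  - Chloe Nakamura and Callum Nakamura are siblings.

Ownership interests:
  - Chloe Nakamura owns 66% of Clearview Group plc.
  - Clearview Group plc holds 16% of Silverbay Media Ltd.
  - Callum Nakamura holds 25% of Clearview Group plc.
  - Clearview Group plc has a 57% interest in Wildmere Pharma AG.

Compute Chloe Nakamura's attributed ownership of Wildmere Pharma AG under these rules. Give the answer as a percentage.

51.87%

By sibling attribution (R3), Chloe Nakamura is treated as also owning Callum Nakamura's interest in Clearview Group plc, giving 66% + 25% = 91%.
Chain via Clearview Group plc (R2): 91% × 57% = 51.87% of Wildmere Pharma AG.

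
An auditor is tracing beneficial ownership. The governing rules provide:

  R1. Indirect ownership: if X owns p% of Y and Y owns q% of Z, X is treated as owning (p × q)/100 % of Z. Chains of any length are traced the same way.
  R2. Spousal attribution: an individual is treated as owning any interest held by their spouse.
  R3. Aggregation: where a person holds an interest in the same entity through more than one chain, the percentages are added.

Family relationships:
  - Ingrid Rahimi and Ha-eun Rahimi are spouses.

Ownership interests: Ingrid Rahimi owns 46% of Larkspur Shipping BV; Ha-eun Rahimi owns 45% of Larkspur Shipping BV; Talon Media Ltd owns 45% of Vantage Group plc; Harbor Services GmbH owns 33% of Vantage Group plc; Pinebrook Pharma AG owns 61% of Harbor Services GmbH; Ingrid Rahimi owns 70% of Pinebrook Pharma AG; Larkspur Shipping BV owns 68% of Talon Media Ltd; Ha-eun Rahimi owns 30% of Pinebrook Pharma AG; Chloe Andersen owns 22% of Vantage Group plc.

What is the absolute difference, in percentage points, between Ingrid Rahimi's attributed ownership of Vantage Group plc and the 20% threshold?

27.976

By spousal attribution (R2), Ingrid Rahimi is treated as also owning Ha-eun Rahimi's interest in Larkspur Shipping BV, giving 46% + 45% = 91%.
By spousal attribution (R2), Ingrid Rahimi is treated as also owning Ha-eun Rahimi's interest in Pinebrook Pharma AG, giving 70% + 30% = 100%.
Chain via Larkspur Shipping BV → Talon Media Ltd (R1): 91% × 68% × 45% = 27.846% of Vantage Group plc.
Chain via Pinebrook Pharma AG → Harbor Services GmbH (R1): 100% × 61% × 33% = 20.13% of Vantage Group plc.
Aggregating (R3): 27.846% + 20.13% = 47.976%.
47.976% exceeds the 20% threshold by 27.976 percentage points.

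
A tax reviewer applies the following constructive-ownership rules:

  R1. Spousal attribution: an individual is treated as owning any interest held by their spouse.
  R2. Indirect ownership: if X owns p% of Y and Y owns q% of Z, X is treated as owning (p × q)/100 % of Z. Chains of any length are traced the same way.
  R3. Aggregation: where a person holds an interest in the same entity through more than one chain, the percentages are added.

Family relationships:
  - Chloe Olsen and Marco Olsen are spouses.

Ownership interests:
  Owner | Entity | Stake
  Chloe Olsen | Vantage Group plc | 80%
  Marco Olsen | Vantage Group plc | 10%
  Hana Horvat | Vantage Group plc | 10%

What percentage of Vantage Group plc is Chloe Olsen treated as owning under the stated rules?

90%

By spousal attribution (R1), Chloe Olsen is treated as also owning Marco Olsen's interest in Vantage Group plc, giving 80% + 10% = 90%.
Direct interest in Vantage Group plc: 90%.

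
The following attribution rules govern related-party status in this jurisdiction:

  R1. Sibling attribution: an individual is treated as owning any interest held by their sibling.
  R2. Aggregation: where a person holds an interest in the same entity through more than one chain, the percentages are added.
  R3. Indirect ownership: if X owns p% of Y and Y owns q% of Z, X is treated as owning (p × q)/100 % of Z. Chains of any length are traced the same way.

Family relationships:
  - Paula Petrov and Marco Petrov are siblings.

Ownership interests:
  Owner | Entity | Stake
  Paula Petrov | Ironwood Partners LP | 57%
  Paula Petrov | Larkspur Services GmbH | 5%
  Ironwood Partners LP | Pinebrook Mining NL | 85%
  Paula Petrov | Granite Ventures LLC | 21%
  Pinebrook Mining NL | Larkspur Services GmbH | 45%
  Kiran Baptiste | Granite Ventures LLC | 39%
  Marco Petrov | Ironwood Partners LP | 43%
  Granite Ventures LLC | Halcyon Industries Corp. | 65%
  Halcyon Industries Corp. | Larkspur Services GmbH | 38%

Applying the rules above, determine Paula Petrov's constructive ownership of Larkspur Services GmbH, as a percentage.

By sibling attribution (R1), Paula Petrov is treated as also owning Marco Petrov's interest in Ironwood Partners LP, giving 57% + 43% = 100%.
Chain via Granite Ventures LLC → Halcyon Industries Corp. (R3): 21% × 65% × 38% = 5.187% of Larkspur Services GmbH.
Chain via Ironwood Partners LP → Pinebrook Mining NL (R3): 100% × 85% × 45% = 38.25% of Larkspur Services GmbH.
Direct interest in Larkspur Services GmbH: 5%.
Aggregating (R2): 5.187% + 38.25% + 5% = 48.437%.

48.437%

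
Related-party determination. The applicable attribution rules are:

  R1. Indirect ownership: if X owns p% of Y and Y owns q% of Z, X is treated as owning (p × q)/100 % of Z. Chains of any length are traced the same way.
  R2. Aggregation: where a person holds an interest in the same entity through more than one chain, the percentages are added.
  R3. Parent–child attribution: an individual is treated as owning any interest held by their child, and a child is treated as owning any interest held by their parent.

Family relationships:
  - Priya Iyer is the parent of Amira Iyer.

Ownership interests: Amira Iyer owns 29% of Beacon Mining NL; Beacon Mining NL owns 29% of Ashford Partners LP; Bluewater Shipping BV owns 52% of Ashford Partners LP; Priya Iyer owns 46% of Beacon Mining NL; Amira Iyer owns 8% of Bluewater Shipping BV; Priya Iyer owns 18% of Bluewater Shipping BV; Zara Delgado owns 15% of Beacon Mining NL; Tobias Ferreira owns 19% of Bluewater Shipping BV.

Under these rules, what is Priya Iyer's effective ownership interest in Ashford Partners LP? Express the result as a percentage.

35.27%

By parent–child attribution (R3), Priya Iyer is treated as also owning Amira Iyer's interest in Bluewater Shipping BV, giving 18% + 8% = 26%.
By parent–child attribution (R3), Priya Iyer is treated as also owning Amira Iyer's interest in Beacon Mining NL, giving 46% + 29% = 75%.
Chain via Bluewater Shipping BV (R1): 26% × 52% = 13.52% of Ashford Partners LP.
Chain via Beacon Mining NL (R1): 75% × 29% = 21.75% of Ashford Partners LP.
Aggregating (R2): 13.52% + 21.75% = 35.27%.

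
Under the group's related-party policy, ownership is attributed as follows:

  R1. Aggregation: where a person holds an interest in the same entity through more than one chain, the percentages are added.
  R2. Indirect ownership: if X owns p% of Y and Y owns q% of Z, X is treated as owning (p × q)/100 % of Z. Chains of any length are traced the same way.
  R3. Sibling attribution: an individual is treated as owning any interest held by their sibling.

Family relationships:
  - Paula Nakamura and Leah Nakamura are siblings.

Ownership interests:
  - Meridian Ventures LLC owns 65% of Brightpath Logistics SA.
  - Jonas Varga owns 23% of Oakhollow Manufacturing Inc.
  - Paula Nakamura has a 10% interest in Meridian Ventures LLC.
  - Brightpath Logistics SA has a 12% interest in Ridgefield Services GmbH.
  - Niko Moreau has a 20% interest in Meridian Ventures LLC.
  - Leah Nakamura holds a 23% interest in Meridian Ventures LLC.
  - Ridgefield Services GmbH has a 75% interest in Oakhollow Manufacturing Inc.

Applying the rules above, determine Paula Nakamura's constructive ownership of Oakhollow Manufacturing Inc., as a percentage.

By sibling attribution (R3), Paula Nakamura is treated as also owning Leah Nakamura's interest in Meridian Ventures LLC, giving 10% + 23% = 33%.
Chain via Meridian Ventures LLC → Brightpath Logistics SA → Ridgefield Services GmbH (R2): 33% × 65% × 12% × 75% = 1.9305% of Oakhollow Manufacturing Inc.

1.9305%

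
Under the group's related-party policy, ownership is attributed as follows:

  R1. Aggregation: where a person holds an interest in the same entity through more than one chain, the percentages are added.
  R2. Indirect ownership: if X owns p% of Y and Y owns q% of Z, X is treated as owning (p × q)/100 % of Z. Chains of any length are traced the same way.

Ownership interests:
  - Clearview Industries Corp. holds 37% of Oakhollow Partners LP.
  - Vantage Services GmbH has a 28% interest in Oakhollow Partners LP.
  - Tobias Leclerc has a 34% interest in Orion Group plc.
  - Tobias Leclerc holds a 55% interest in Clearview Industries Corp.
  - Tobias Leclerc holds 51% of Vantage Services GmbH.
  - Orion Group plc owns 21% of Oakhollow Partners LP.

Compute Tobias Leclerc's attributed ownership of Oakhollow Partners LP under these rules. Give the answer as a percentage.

41.77%

Chain via Vantage Services GmbH (R2): 51% × 28% = 14.28% of Oakhollow Partners LP.
Chain via Clearview Industries Corp. (R2): 55% × 37% = 20.35% of Oakhollow Partners LP.
Chain via Orion Group plc (R2): 34% × 21% = 7.14% of Oakhollow Partners LP.
Aggregating (R1): 14.28% + 20.35% + 7.14% = 41.77%.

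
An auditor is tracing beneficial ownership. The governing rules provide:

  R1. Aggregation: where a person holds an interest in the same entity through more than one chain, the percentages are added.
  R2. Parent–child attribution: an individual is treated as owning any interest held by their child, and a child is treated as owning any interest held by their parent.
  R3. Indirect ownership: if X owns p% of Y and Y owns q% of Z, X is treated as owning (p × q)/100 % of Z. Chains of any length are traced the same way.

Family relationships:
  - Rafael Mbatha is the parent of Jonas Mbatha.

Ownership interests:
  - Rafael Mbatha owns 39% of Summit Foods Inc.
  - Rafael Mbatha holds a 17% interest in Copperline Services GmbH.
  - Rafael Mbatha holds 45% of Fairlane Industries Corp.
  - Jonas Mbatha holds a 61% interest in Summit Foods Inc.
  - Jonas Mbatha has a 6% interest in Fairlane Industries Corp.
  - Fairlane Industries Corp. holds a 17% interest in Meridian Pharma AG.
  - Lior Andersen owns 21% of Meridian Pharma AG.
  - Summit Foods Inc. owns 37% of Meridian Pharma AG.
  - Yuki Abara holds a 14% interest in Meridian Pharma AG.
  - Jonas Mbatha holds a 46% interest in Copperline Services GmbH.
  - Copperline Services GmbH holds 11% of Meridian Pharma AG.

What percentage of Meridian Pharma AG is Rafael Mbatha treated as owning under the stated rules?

52.6%

By parent–child attribution (R2), Rafael Mbatha is treated as also owning Jonas Mbatha's interest in Fairlane Industries Corp, giving 45% + 6% = 51%.
By parent–child attribution (R2), Rafael Mbatha is treated as also owning Jonas Mbatha's interest in Summit Foods Inc, giving 39% + 61% = 100%.
By parent–child attribution (R2), Rafael Mbatha is treated as also owning Jonas Mbatha's interest in Copperline Services GmbH, giving 17% + 46% = 63%.
Chain via Fairlane Industries Corp. (R3): 51% × 17% = 8.67% of Meridian Pharma AG.
Chain via Summit Foods Inc. (R3): 100% × 37% = 37% of Meridian Pharma AG.
Chain via Copperline Services GmbH (R3): 63% × 11% = 6.93% of Meridian Pharma AG.
Aggregating (R1): 8.67% + 37% + 6.93% = 52.6%.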